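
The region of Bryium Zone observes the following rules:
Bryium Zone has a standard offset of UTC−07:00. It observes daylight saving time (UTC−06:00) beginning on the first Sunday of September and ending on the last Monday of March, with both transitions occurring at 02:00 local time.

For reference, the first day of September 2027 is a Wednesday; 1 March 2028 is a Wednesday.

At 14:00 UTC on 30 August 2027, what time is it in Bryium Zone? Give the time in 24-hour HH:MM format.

1 September 2027 is a Wednesday, so the first Sunday is September 5.
1 March 2028 is a Wednesday, so Mondays fall on 6, 13, 20, 27; the last is March 27.
At the standard offset (UTC−07:00), 14:00 UTC − 7h = 07:00 Bryium Zone standard time.
The standard-time date in Bryium Zone, 30 August 2027, does not fall between 5 September 2027 and 27 March 2028, so daylight saving is not in effect and Bryium Zone is at UTC−07:00.
14:00 UTC − 7h = 07:00 local.

07:00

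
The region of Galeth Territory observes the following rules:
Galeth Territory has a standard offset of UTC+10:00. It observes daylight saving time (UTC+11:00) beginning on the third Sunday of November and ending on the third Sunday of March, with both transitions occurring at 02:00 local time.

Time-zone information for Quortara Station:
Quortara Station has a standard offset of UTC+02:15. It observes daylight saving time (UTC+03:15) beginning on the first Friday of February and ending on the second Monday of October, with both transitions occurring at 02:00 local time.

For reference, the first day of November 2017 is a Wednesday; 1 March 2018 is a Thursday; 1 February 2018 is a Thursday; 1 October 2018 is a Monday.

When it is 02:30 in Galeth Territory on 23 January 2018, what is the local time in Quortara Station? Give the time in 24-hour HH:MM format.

1 November 2017 is a Wednesday, so the first Sunday is November 5 and the third is November 19.
1 March 2018 is a Thursday, so the first Sunday is March 4 and the third is March 18.
Daylight saving runs 19 November 2017 – 18 March 2018; 23 January 2018 is inside that window, so Galeth Territory is at UTC+11:00.
02:30 Galeth Territory − 11h = 15:30 UTC (rolling into the previous day, 22 January 2018).
1 February 2018 is a Thursday, so the first Friday is February 2.
1 October 2018 is a Monday, so the first Monday is October 1 and the second is October 8.
At the standard offset (UTC+02:15), 15:30 UTC + 2h15m = 17:45 Quortara Station standard time.
Daylight saving runs 2 February – 8 October; the standard-time date in Quortara Station, 22 January 2018, is outside that window, so Quortara Station is on standard time at UTC+02:15.
15:30 UTC + 2h15m = 17:45 Quortara Station.

17:45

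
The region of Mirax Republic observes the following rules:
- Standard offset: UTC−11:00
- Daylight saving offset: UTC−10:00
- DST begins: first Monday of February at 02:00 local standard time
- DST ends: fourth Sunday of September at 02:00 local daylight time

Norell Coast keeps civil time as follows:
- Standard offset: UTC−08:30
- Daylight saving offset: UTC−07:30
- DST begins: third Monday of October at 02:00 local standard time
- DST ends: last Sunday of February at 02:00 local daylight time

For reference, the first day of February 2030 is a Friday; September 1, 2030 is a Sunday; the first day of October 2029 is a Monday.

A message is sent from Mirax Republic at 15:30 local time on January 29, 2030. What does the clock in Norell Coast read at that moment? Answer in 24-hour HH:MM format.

1 February 2030 is a Friday, so the first Monday is February 4.
1 September 2030 is a Sunday, so the first Sunday is September 1 and the fourth is September 22.
January 29, 2030 does not fall between 4 February and 22 September, so daylight saving is not in effect and Mirax Republic is at UTC−11:00.
15:30 Mirax Republic + 11h = 02:30 UTC (rolling into the next day, 30 January 2030).
1 October 2029 is a Monday, so the first Monday is October 1 and the third is October 15.
1 February 2030 is a Friday, so Sundays fall on 3, 10, 17, 24; the last is February 24.
At the standard offset (UTC−08:30), 02:30 UTC − 8h30m = 18:00 Norell Coast standard time (rolling into the previous day, 29 January 2030).
Daylight saving runs 15 October 2029 – 24 February 2030; the standard-time date in Norell Coast, January 29, 2030, is inside that window, so Norell Coast is at UTC−07:30.
02:30 UTC − 7h30m = 19:00 Norell Coast (rolling into the previous day, 29 January 2030).

19:00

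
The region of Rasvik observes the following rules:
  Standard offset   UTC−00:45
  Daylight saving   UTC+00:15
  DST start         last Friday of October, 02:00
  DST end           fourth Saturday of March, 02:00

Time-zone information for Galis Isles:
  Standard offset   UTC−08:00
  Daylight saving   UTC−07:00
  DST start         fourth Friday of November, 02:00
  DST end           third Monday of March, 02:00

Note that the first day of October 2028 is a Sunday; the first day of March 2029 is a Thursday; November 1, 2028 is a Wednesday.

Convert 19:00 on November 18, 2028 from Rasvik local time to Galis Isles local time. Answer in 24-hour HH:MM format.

1 October 2028 is a Sunday, so Fridays fall on 6, 13, 20, 27; the last is October 27.
1 March 2029 is a Thursday, so the first Saturday is March 3 and the fourth is March 24.
Daylight saving runs 27 October 2028 – 24 March 2029; November 18, 2028 is inside that window, so Rasvik is at UTC+00:15.
19:00 Rasvik − 0h15m = 18:45 UTC.
1 November 2028 is a Wednesday, so the first Friday is November 3 and the fourth is November 24.
1 March 2029 is a Thursday, so the first Monday is March 5 and the third is March 19.
At the standard offset (UTC−08:00), 18:45 UTC − 8h = 10:45 Galis Isles standard time.
Daylight saving runs 24 November 2028 – 19 March 2029; the standard-time date in Galis Isles, November 18, 2028, is outside that window, so Galis Isles is on standard time at UTC−08:00.
18:45 UTC − 8h = 10:45 Galis Isles.

10:45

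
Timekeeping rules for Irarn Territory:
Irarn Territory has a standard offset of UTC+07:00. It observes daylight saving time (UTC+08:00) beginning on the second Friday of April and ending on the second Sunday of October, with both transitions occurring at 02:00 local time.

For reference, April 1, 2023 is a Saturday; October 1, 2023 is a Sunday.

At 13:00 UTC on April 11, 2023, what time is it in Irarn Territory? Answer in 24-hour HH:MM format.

20:00

1 April 2023 is a Saturday, so the first Friday is April 7 and the second is April 14.
1 October 2023 is a Sunday, so the first Sunday is October 1 and the second is October 8.
At the standard offset (UTC+07:00), 13:00 UTC + 7h = 20:00 Irarn Territory standard time.
The standard-time date in Irarn Territory, April 11, 2023, is outside the daylight-saving period (14 April – 8 October), so Irarn Territory is on standard time, UTC+07:00.
13:00 UTC + 7h = 20:00 local.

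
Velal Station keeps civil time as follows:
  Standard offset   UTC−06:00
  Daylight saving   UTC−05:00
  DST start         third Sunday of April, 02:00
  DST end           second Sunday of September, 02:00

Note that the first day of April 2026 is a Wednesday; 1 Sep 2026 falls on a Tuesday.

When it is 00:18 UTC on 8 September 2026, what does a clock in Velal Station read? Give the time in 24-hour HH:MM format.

19:18

1 April 2026 is a Wednesday, so the first Sunday is April 5 and the third is April 19.
1 September 2026 is a Tuesday, so the first Sunday is September 6 and the second is September 13.
At the standard offset (UTC−06:00), 00:18 UTC − 6h = 18:18 Velal Station standard time (rolling into the previous day, 7 September 2026).
Daylight saving runs 19 April – 13 September; the standard-time date in Velal Station, 7 September 2026, is inside that window, so Velal Station is at UTC−05:00.
00:18 UTC − 5h = 19:18 local (rolling into the previous day, 7 September 2026).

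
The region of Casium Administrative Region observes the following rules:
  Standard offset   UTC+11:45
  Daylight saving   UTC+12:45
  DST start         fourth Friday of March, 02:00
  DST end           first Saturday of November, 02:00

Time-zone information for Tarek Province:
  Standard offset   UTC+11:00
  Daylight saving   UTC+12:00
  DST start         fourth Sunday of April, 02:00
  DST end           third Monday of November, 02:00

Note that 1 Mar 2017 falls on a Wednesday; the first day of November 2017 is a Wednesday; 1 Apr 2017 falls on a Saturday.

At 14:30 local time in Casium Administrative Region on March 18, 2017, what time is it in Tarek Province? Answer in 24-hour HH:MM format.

13:45

1 March 2017 is a Wednesday, so the first Friday is March 3 and the fourth is March 24.
1 November 2017 is a Wednesday, so the first Saturday is November 4.
Daylight saving runs 24 March – 4 November; March 18, 2017 is outside that window, so Casium Administrative Region is on standard time at UTC+11:45.
14:30 Casium Administrative Region − 11h45m = 02:45 UTC.
1 April 2017 is a Saturday, so the first Sunday is April 2 and the fourth is April 23.
1 November 2017 is a Wednesday, so the first Monday is November 6 and the third is November 20.
At the standard offset (UTC+11:00), 02:45 UTC + 11h = 13:45 Tarek Province standard time.
The standard-time date in Tarek Province, March 18, 2017, is outside the daylight-saving period (23 April – 20 November), so Tarek Province is on standard time, UTC+11:00.
02:45 UTC + 11h = 13:45 Tarek Province.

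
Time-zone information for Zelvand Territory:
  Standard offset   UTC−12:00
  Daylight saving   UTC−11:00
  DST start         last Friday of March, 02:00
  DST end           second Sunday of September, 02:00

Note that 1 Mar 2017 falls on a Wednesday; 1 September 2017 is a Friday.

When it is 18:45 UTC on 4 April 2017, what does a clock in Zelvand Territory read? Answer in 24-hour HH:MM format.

07:45

1 March 2017 is a Wednesday, so Fridays fall on 3, 10, 17, 24, 31; the last is March 31.
1 September 2017 is a Friday, so the first Sunday is September 3 and the second is September 10.
At the standard offset (UTC−12:00), 18:45 UTC − 12h = 06:45 Zelvand Territory standard time.
Daylight saving runs 31 March – 10 September; the standard-time date in Zelvand Territory, 4 April 2017, is inside that window, so Zelvand Territory is at UTC−11:00.
18:45 UTC − 11h = 07:45 local.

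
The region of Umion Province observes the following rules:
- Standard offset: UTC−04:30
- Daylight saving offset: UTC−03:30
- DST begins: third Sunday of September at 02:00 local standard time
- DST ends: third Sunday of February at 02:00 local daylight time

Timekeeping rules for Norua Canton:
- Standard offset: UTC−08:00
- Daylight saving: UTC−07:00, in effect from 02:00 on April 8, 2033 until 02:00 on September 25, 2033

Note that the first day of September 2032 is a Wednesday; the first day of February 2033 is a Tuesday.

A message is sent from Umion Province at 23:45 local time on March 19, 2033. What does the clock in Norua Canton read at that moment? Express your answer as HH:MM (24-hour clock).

1 September 2032 is a Wednesday, so the first Sunday is September 5 and the third is September 19.
1 February 2033 is a Tuesday, so the first Sunday is February 6 and the third is February 20.
March 19, 2033 does not fall between 19 September 2032 and 20 February 2033, so daylight saving is not in effect and Umion Province is at UTC−04:30.
23:45 Umion Province + 4h30m = 04:15 UTC (rolling into the next day, 20 March 2033).
At the standard offset (UTC−08:00), 04:15 UTC − 8h = 20:15 Norua Canton standard time (rolling into the previous day, 19 March 2033).
The standard-time date in Norua Canton, March 19, 2033, is outside the daylight-saving period (8 April – 25 September), so Norua Canton is on standard time, UTC−08:00.
04:15 UTC − 8h = 20:15 Norua Canton (rolling into the previous day, 19 March 2033).

20:15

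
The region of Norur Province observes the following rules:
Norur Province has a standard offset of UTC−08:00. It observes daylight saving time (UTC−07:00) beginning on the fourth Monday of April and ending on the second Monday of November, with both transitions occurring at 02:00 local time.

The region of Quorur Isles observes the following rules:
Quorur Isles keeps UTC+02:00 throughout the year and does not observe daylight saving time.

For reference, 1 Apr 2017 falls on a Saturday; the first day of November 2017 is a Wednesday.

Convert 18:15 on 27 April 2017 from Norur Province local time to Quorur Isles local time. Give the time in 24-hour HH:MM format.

03:15

1 April 2017 is a Saturday, so the first Monday is April 3 and the fourth is April 24.
1 November 2017 is a Wednesday, so the first Monday is November 6 and the second is November 13.
Daylight saving runs 24 April – 13 November; 27 April 2017 is inside that window, so Norur Province is at UTC−07:00.
18:15 Norur Province + 7h = 01:15 UTC (rolling into the next day, 28 April 2017).
Quorur Isles has no daylight saving, so its offset is UTC+02:00 year-round.
01:15 UTC + 2h = 03:15 Quorur Isles.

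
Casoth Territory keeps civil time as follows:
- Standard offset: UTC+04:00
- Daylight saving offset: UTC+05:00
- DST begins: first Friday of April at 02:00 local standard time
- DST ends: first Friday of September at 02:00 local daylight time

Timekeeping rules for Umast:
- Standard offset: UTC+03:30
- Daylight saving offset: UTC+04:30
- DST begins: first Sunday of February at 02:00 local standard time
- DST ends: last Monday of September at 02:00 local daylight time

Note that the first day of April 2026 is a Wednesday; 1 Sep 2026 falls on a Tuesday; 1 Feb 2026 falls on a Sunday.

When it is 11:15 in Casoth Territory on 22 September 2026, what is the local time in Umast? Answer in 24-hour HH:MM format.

1 April 2026 is a Wednesday, so the first Friday is April 3.
1 September 2026 is a Tuesday, so the first Friday is September 4.
22 September 2026 does not fall between 3 April and 4 September, so daylight saving is not in effect and Casoth Territory is at UTC+04:00.
11:15 Casoth Territory − 4h = 07:15 UTC.
1 February 2026 is a Sunday, so the first Sunday is February 1.
1 September 2026 is a Tuesday, so Mondays fall on 7, 14, 21, 28; the last is September 28.
At the standard offset (UTC+03:30), 07:15 UTC + 3h30m = 10:45 Umast standard time.
Daylight saving runs 1 February – 28 September; the standard-time date in Umast, 22 September 2026, is inside that window, so Umast is at UTC+04:30.
07:15 UTC + 4h30m = 11:45 Umast.

11:45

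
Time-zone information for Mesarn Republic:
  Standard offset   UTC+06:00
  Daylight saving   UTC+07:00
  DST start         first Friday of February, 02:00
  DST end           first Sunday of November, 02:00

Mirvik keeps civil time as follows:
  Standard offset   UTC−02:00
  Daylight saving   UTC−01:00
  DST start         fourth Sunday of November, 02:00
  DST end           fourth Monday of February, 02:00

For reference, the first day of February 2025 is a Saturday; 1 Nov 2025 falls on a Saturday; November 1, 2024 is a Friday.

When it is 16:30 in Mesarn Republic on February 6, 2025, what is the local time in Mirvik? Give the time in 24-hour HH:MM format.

09:30

1 February 2025 is a Saturday, so the first Friday is February 7.
1 November 2025 is a Saturday, so the first Sunday is November 2.
Daylight saving runs 7 February – 2 November; February 6, 2025 is outside that window, so Mesarn Republic is on standard time at UTC+06:00.
16:30 Mesarn Republic − 6h = 10:30 UTC.
1 November 2024 is a Friday, so the first Sunday is November 3 and the fourth is November 24.
1 February 2025 is a Saturday, so the first Monday is February 3 and the fourth is February 24.
At the standard offset (UTC−02:00), 10:30 UTC − 2h = 08:30 Mirvik standard time.
Daylight saving runs 24 November 2024 – 24 February 2025; the standard-time date in Mirvik, February 6, 2025, is inside that window, so Mirvik is at UTC−01:00.
10:30 UTC − 1h = 09:30 Mirvik.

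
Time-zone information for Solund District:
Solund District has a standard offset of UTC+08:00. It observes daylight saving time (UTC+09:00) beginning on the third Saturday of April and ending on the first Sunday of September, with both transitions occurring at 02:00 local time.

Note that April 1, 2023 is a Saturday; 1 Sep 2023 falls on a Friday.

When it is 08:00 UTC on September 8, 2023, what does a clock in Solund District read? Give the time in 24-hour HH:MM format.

16:00

1 April 2023 is a Saturday, so the first Saturday is April 1 and the third is April 15.
1 September 2023 is a Friday, so the first Sunday is September 3.
At the standard offset (UTC+08:00), 08:00 UTC + 8h = 16:00 Solund District standard time.
The standard-time date in Solund District, September 8, 2023, is outside the daylight-saving period (15 April – 3 September), so Solund District is on standard time, UTC+08:00.
08:00 UTC + 8h = 16:00 local.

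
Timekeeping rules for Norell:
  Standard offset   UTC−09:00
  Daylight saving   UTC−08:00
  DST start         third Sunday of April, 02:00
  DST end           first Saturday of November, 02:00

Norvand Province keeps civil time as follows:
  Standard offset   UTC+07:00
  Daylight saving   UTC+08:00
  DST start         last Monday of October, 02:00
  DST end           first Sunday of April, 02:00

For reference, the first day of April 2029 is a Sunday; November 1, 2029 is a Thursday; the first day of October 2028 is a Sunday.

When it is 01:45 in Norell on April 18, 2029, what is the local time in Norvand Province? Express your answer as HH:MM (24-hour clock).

1 April 2029 is a Sunday, so the first Sunday is April 1 and the third is April 15.
1 November 2029 is a Thursday, so the first Saturday is November 3.
April 18, 2029 falls between 15 April and 3 November, so daylight saving is in effect and Norell is at UTC−08:00.
01:45 Norell + 8h = 09:45 UTC.
1 October 2028 is a Sunday, so Mondays fall on 2, 9, 16, 23, 30; the last is October 30.
1 April 2029 is a Sunday, so the first Sunday is April 1.
At the standard offset (UTC+07:00), 09:45 UTC + 7h = 16:45 Norvand Province standard time.
Daylight saving runs 30 October 2028 – 1 April 2029; the standard-time date in Norvand Province, April 18, 2029, is outside that window, so Norvand Province is on standard time at UTC+07:00.
09:45 UTC + 7h = 16:45 Norvand Province.

16:45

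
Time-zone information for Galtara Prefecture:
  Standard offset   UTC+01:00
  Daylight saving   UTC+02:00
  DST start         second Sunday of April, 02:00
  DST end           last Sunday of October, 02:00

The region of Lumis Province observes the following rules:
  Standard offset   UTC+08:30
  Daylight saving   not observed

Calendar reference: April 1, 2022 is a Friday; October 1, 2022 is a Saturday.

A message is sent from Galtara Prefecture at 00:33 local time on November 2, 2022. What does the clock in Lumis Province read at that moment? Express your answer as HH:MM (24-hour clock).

1 April 2022 is a Friday, so the first Sunday is April 3 and the second is April 10.
1 October 2022 is a Saturday, so Sundays fall on 2, 9, 16, 23, 30; the last is October 30.
November 2, 2022 is outside the daylight-saving period (10 April – 30 October), so Galtara Prefecture is on standard time, UTC+01:00.
00:33 Galtara Prefecture − 1h = 23:33 UTC (rolling into the previous day, 1 November 2022).
Lumis Province has no daylight saving, so its offset is UTC+08:30 year-round.
23:33 UTC + 8h30m = 08:03 Lumis Province (rolling into the next day, 2 November 2022).

08:03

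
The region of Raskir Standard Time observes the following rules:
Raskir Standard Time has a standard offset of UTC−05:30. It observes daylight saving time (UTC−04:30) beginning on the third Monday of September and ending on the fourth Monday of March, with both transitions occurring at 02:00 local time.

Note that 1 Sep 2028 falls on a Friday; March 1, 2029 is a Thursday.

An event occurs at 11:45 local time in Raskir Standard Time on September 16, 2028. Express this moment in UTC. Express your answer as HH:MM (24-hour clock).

17:15

1 September 2028 is a Friday, so the first Monday is September 4 and the third is September 18.
1 March 2029 is a Thursday, so the first Monday is March 5 and the fourth is March 26.
Daylight saving runs 18 September 2028 – 26 March 2029; September 16, 2028 is outside that window, so Raskir Standard Time is on standard time at UTC−05:30.
11:45 local + 5h30m = 17:15 UTC.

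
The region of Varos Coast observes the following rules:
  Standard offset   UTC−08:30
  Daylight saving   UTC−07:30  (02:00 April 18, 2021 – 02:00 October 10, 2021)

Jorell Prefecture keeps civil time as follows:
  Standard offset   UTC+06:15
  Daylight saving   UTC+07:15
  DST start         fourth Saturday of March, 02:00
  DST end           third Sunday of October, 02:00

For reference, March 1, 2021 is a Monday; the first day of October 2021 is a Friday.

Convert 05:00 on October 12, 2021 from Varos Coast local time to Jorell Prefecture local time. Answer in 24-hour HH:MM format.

October 12, 2021 is outside the daylight-saving period (18 April – 10 October), so Varos Coast is on standard time, UTC−08:30.
05:00 Varos Coast + 8h30m = 13:30 UTC.
1 March 2021 is a Monday, so the first Saturday is March 6 and the fourth is March 27.
1 October 2021 is a Friday, so the first Sunday is October 3 and the third is October 17.
At the standard offset (UTC+06:15), 13:30 UTC + 6h15m = 19:45 Jorell Prefecture standard time.
The standard-time date in Jorell Prefecture, October 12, 2021, lies within the daylight-saving period (27 March – 17 October), so Jorell Prefecture is on daylight time, UTC+07:15.
13:30 UTC + 7h15m = 20:45 Jorell Prefecture.

20:45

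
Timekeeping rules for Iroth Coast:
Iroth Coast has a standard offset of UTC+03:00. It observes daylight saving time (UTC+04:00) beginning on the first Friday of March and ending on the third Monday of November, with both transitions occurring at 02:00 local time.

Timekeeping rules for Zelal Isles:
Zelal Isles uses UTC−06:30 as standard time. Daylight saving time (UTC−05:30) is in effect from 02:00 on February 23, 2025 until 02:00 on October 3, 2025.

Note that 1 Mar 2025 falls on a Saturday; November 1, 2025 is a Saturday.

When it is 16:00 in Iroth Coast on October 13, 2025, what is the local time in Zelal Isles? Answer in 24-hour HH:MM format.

1 March 2025 is a Saturday, so the first Friday is March 7.
1 November 2025 is a Saturday, so the first Monday is November 3 and the third is November 17.
October 13, 2025 falls between 7 March and 17 November, so daylight saving is in effect and Iroth Coast is at UTC+04:00.
16:00 Iroth Coast − 4h = 12:00 UTC.
At the standard offset (UTC−06:30), 12:00 UTC − 6h30m = 05:30 Zelal Isles standard time.
The standard-time date in Zelal Isles, October 13, 2025, does not fall between 23 February and 3 October, so daylight saving is not in effect and Zelal Isles is at UTC−06:30.
12:00 UTC − 6h30m = 05:30 Zelal Isles.

05:30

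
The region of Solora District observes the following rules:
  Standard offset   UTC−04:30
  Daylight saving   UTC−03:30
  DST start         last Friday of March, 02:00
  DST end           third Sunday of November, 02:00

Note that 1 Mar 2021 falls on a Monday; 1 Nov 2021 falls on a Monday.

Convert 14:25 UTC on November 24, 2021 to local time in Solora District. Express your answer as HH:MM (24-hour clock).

09:55

1 March 2021 is a Monday, so Fridays fall on 5, 12, 19, 26; the last is March 26.
1 November 2021 is a Monday, so the first Sunday is November 7 and the third is November 21.
At the standard offset (UTC−04:30), 14:25 UTC − 4h30m = 09:55 Solora District standard time.
The standard-time date in Solora District, November 24, 2021, is outside the daylight-saving period (26 March – 21 November), so Solora District is on standard time, UTC−04:30.
14:25 UTC − 4h30m = 09:55 local.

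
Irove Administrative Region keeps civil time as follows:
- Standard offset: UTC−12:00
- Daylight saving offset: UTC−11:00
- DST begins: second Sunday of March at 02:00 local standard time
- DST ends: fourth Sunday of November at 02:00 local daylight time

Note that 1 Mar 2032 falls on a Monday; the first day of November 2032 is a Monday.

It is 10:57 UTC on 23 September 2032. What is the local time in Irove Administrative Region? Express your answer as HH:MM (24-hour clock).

1 March 2032 is a Monday, so the first Sunday is March 7 and the second is March 14.
1 November 2032 is a Monday, so the first Sunday is November 7 and the fourth is November 28.
At the standard offset (UTC−12:00), 10:57 UTC − 12h = 22:57 Irove Administrative Region standard time (rolling into the previous day, 22 September 2032).
Daylight saving runs 14 March – 28 November; the standard-time date in Irove Administrative Region, 22 September 2032, is inside that window, so Irove Administrative Region is at UTC−11:00.
10:57 UTC − 11h = 23:57 local (rolling into the previous day, 22 September 2032).

23:57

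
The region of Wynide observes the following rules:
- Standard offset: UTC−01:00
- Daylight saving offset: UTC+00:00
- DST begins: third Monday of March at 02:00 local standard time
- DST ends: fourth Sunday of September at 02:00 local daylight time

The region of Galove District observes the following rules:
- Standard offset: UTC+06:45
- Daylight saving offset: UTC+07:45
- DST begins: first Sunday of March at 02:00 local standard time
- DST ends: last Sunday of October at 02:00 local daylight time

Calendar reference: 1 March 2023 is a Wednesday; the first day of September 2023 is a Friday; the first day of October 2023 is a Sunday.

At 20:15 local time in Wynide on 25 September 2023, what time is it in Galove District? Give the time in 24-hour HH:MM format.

1 March 2023 is a Wednesday, so the first Monday is March 6 and the third is March 20.
1 September 2023 is a Friday, so the first Sunday is September 3 and the fourth is September 24.
Daylight saving runs 20 March – 24 September; 25 September 2023 is outside that window, so Wynide is on standard time at UTC−01:00.
20:15 Wynide + 1h = 21:15 UTC.
1 March 2023 is a Wednesday, so the first Sunday is March 5.
1 October 2023 is a Sunday, so Sundays fall on 1, 8, 15, 22, 29; the last is October 29.
At the standard offset (UTC+06:45), 21:15 UTC + 6h45m = 04:00 Galove District standard time (rolling into the next day, 26 September 2023).
The standard-time date in Galove District, 26 September 2023, lies within the daylight-saving period (5 March – 29 October), so Galove District is on daylight time, UTC+07:45.
21:15 UTC + 7h45m = 05:00 Galove District (rolling into the next day, 26 September 2023).

05:00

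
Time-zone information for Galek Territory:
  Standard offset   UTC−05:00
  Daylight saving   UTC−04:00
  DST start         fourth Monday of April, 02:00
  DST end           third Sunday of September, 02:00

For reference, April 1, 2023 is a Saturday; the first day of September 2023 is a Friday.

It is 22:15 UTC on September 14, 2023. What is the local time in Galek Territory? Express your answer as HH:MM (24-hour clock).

1 April 2023 is a Saturday, so the first Monday is April 3 and the fourth is April 24.
1 September 2023 is a Friday, so the first Sunday is September 3 and the third is September 17.
At the standard offset (UTC−05:00), 22:15 UTC − 5h = 17:15 Galek Territory standard time.
The standard-time date in Galek Territory, September 14, 2023, lies within the daylight-saving period (24 April – 17 September), so Galek Territory is on daylight time, UTC−04:00.
22:15 UTC − 4h = 18:15 local.

18:15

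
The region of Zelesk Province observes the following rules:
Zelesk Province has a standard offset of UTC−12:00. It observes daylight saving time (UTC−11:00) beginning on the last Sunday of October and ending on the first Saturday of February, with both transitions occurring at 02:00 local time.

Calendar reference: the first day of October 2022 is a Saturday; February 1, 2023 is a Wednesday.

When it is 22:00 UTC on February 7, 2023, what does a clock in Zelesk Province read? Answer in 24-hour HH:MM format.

10:00

1 October 2022 is a Saturday, so Sundays fall on 2, 9, 16, 23, 30; the last is October 30.
1 February 2023 is a Wednesday, so the first Saturday is February 4.
At the standard offset (UTC−12:00), 22:00 UTC − 12h = 10:00 Zelesk Province standard time.
The standard-time date in Zelesk Province, February 7, 2023, does not fall between 30 October 2022 and 4 February 2023, so daylight saving is not in effect and Zelesk Province is at UTC−12:00.
22:00 UTC − 12h = 10:00 local.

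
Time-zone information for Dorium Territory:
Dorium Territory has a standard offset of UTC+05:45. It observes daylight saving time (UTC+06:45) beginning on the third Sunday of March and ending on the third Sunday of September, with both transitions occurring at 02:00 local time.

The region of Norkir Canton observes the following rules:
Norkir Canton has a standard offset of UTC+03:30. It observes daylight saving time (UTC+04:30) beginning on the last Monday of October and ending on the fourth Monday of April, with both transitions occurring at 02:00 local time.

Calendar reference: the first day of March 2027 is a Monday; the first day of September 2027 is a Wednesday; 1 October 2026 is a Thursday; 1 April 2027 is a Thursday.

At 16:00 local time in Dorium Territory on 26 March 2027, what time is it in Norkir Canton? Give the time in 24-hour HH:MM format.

1 March 2027 is a Monday, so the first Sunday is March 7 and the third is March 21.
1 September 2027 is a Wednesday, so the first Sunday is September 5 and the third is September 19.
26 March 2027 lies within the daylight-saving period (21 March – 19 September), so Dorium Territory is on daylight time, UTC+06:45.
16:00 Dorium Territory − 6h45m = 09:15 UTC.
1 October 2026 is a Thursday, so Mondays fall on 5, 12, 19, 26; the last is October 26.
1 April 2027 is a Thursday, so the first Monday is April 5 and the fourth is April 26.
At the standard offset (UTC+03:30), 09:15 UTC + 3h30m = 12:45 Norkir Canton standard time.
The standard-time date in Norkir Canton, 26 March 2027, lies within the daylight-saving period (26 October 2026 – 26 April 2027), so Norkir Canton is on daylight time, UTC+04:30.
09:15 UTC + 4h30m = 13:45 Norkir Canton.

13:45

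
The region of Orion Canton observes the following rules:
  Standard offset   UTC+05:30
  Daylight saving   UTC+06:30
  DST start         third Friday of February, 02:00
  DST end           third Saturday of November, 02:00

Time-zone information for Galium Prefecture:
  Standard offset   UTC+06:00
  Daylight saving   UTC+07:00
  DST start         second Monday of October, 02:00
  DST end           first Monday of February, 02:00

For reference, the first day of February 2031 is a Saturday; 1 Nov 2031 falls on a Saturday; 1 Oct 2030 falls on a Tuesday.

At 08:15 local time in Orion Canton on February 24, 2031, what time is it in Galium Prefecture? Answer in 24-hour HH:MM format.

1 February 2031 is a Saturday, so the first Friday is February 7 and the third is February 21.
1 November 2031 is a Saturday, so the first Saturday is November 1 and the third is November 15.
February 24, 2031 lies within the daylight-saving period (21 February – 15 November), so Orion Canton is on daylight time, UTC+06:30.
08:15 Orion Canton − 6h30m = 01:45 UTC.
1 October 2030 is a Tuesday, so the first Monday is October 7 and the second is October 14.
1 February 2031 is a Saturday, so the first Monday is February 3.
At the standard offset (UTC+06:00), 01:45 UTC + 6h = 07:45 Galium Prefecture standard time.
Daylight saving runs 14 October 2030 – 3 February 2031; the standard-time date in Galium Prefecture, February 24, 2031, is outside that window, so Galium Prefecture is on standard time at UTC+06:00.
01:45 UTC + 6h = 07:45 Galium Prefecture.

07:45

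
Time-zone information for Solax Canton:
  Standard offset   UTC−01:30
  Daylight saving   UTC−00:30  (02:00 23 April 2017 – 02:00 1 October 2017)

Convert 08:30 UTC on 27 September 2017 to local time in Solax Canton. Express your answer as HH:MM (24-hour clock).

At the standard offset (UTC−01:30), 08:30 UTC − 1h30m = 07:00 Solax Canton standard time.
The standard-time date in Solax Canton, 27 September 2017, falls between 23 April and 1 October, so daylight saving is in effect and Solax Canton is at UTC−00:30.
08:30 UTC − 0h30m = 08:00 local.

08:00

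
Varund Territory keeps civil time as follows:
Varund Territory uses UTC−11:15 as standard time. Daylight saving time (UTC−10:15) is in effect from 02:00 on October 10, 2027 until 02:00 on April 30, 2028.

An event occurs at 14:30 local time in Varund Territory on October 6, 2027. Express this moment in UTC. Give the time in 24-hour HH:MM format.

October 6, 2027 does not fall between 10 October 2027 and 30 April 2028, so daylight saving is not in effect and Varund Territory is at UTC−11:15.
14:30 local + 11h15m = 01:45 UTC (rolling into the next day, 7 October 2027).

01:45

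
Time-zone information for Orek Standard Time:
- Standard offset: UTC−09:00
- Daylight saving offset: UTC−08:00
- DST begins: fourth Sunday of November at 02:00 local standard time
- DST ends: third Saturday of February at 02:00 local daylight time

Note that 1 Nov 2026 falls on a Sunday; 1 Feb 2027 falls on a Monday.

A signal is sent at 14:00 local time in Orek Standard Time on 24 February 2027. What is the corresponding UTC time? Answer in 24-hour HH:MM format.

23:00

1 November 2026 is a Sunday, so the first Sunday is November 1 and the fourth is November 22.
1 February 2027 is a Monday, so the first Saturday is February 6 and the third is February 20.
Daylight saving runs 22 November 2026 – 20 February 2027; 24 February 2027 is outside that window, so Orek Standard Time is on standard time at UTC−09:00.
14:00 local + 9h = 23:00 UTC.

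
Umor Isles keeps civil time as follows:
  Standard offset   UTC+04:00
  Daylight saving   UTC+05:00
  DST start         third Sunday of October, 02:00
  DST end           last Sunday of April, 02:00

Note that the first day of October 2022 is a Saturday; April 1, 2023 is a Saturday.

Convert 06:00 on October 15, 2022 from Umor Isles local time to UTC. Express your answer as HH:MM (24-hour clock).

02:00

1 October 2022 is a Saturday, so the first Sunday is October 2 and the third is October 16.
1 April 2023 is a Saturday, so Sundays fall on 2, 9, 16, 23, 30; the last is April 30.
October 15, 2022 does not fall between 16 October 2022 and 30 April 2023, so daylight saving is not in effect and Umor Isles is at UTC+04:00.
06:00 local − 4h = 02:00 UTC.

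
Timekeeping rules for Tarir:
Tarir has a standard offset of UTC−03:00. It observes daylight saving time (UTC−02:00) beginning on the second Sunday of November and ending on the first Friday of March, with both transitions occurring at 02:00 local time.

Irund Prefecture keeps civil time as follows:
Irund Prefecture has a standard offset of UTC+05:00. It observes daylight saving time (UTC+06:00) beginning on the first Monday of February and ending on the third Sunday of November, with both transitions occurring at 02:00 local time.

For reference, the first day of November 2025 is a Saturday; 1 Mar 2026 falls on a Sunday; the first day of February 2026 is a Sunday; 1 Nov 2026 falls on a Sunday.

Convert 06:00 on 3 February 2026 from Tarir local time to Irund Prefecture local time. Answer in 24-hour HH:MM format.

1 November 2025 is a Saturday, so the first Sunday is November 2 and the second is November 9.
1 March 2026 is a Sunday, so the first Friday is March 6.
Daylight saving runs 9 November 2025 – 6 March 2026; 3 February 2026 is inside that window, so Tarir is at UTC−02:00.
06:00 Tarir + 2h = 08:00 UTC.
1 February 2026 is a Sunday, so the first Monday is February 2.
1 November 2026 is a Sunday, so the first Sunday is November 1 and the third is November 15.
At the standard offset (UTC+05:00), 08:00 UTC + 5h = 13:00 Irund Prefecture standard time.
The standard-time date in Irund Prefecture, 3 February 2026, falls between 2 February and 15 November, so daylight saving is in effect and Irund Prefecture is at UTC+06:00.
08:00 UTC + 6h = 14:00 Irund Prefecture.

14:00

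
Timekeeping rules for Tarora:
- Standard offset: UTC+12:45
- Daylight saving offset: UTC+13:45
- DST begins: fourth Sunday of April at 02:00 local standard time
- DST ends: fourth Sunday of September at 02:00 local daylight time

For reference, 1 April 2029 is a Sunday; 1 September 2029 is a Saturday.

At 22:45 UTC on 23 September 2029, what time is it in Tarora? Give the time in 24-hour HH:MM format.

11:30

1 April 2029 is a Sunday, so the first Sunday is April 1 and the fourth is April 22.
1 September 2029 is a Saturday, so the first Sunday is September 2 and the fourth is September 23.
At the standard offset (UTC+12:45), 22:45 UTC + 12h45m = 11:30 Tarora standard time (rolling into the next day, 24 September 2029).
The standard-time date in Tarora, 24 September 2029, is outside the daylight-saving period (22 April – 23 September), so Tarora is on standard time, UTC+12:45.
22:45 UTC + 12h45m = 11:30 local (rolling into the next day, 24 September 2029).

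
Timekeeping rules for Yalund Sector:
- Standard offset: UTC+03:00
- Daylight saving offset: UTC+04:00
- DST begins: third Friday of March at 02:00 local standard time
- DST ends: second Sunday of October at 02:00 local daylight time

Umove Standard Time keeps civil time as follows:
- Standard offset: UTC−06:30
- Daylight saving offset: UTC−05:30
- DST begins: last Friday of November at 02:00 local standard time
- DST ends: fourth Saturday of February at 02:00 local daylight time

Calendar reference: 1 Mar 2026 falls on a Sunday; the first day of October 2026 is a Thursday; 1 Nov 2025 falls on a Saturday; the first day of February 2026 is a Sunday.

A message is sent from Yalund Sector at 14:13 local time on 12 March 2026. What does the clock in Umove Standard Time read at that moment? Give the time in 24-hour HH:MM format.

04:43

1 March 2026 is a Sunday, so the first Friday is March 6 and the third is March 20.
1 October 2026 is a Thursday, so the first Sunday is October 4 and the second is October 11.
Daylight saving runs 20 March – 11 October; 12 March 2026 is outside that window, so Yalund Sector is on standard time at UTC+03:00.
14:13 Yalund Sector − 3h = 11:13 UTC.
1 November 2025 is a Saturday, so Fridays fall on 7, 14, 21, 28; the last is November 28.
1 February 2026 is a Sunday, so the first Saturday is February 7 and the fourth is February 28.
At the standard offset (UTC−06:30), 11:13 UTC − 6h30m = 04:43 Umove Standard Time standard time.
The standard-time date in Umove Standard Time, 12 March 2026, is outside the daylight-saving period (28 November 2025 – 28 February 2026), so Umove Standard Time is on standard time, UTC−06:30.
11:13 UTC − 6h30m = 04:43 Umove Standard Time.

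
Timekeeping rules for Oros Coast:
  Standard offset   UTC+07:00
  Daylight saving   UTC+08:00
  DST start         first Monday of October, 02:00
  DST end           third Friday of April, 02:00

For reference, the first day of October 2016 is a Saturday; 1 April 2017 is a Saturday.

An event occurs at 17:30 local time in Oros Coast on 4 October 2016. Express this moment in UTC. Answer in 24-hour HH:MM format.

1 October 2016 is a Saturday, so the first Monday is October 3.
1 April 2017 is a Saturday, so the first Friday is April 7 and the third is April 21.
4 October 2016 falls between 3 October 2016 and 21 April 2017, so daylight saving is in effect and Oros Coast is at UTC+08:00.
17:30 local − 8h = 09:30 UTC.

09:30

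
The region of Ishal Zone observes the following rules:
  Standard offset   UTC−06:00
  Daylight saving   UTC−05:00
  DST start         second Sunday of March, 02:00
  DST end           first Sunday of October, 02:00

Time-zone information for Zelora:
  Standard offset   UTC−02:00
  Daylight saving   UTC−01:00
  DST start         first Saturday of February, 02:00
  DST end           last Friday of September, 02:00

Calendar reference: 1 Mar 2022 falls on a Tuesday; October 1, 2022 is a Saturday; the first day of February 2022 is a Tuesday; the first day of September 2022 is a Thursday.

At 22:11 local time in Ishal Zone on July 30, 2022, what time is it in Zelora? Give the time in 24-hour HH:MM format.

1 March 2022 is a Tuesday, so the first Sunday is March 6 and the second is March 13.
1 October 2022 is a Saturday, so the first Sunday is October 2.
Daylight saving runs 13 March – 2 October; July 30, 2022 is inside that window, so Ishal Zone is at UTC−05:00.
22:11 Ishal Zone + 5h = 03:11 UTC (rolling into the next day, 31 July 2022).
1 February 2022 is a Tuesday, so the first Saturday is February 5.
1 September 2022 is a Thursday, so Fridays fall on 2, 9, 16, 23, 30; the last is September 30.
At the standard offset (UTC−02:00), 03:11 UTC − 2h = 01:11 Zelora standard time.
The standard-time date in Zelora, July 31, 2022, lies within the daylight-saving period (5 February – 30 September), so Zelora is on daylight time, UTC−01:00.
03:11 UTC − 1h = 02:11 Zelora.

02:11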